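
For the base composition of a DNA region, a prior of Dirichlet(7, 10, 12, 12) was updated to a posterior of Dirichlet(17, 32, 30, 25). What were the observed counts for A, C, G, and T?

For a Dirichlet(α) prior with multinomial counts c, the posterior is Dirichlet(α + c) componentwise.
Counts are posterior − prior componentwise: 17−7=10, 32−10=22, 30−12=18, 25−12=13.

counts (10, 22, 18, 13)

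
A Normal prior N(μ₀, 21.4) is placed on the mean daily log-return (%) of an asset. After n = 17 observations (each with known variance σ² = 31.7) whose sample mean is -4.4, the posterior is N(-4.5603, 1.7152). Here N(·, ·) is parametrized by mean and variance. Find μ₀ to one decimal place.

With known observation variance, the Normal–Normal posterior has precision τ_n = τ₀ + n/σ² and mean μ_n = (τ₀μ₀ + (n/σ²)x̄)/τ_n.
Here τ₀ = 1/21.4 = 0.046729 and τ_data = 17/31.7 = 0.536278, so τ_n = 0.583007.
Rearranging for μ₀: μ₀ = (μ_n·τ_n − τ_data·x̄)/τ₀ = (-4.5603·0.583007 − 0.536278·-4.4) / 0.046729 = -0.299064/0.046729 ≈ -6.4.

μ₀ = -6.4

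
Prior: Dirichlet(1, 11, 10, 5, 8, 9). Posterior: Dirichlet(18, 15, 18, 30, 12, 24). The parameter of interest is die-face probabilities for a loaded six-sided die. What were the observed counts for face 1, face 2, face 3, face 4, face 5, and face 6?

For a Dirichlet(α) prior with multinomial counts c, the posterior is Dirichlet(α + c) componentwise.
Counts are posterior − prior componentwise: 18−1=17, 15−11=4, 18−10=8, 30−5=25, 12−8=4, 24−9=15.

counts (17, 4, 8, 25, 4, 15)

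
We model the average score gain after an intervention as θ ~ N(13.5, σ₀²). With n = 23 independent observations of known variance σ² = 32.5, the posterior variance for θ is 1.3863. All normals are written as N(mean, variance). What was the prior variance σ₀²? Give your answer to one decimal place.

σ₀² = 73.2

Posterior precision equals prior precision plus data precision: 1/σ_n² = 1/σ₀² + n/σ².
So 1/σ₀² = 1/1.3863 − 23/32.5 = 0.721345 − 0.707692 = 0.013653.
Hence σ₀² = 1/0.013653 ≈ 73.2.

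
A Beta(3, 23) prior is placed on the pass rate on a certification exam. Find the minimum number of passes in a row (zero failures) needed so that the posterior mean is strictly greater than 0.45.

k = 16

After k passes and 0 failures the posterior is Beta(3+k, 23), with mean (3+k)/(3+23+k).
Set (3+k)/(26+k) > 0.45 and solve: k > (0.45·26 − 3)/(1 − 0.45) = 15.818.
The smallest integer exceeding 15.818 is 16.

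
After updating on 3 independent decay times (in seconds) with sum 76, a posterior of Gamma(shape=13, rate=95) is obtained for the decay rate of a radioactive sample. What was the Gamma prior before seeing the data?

Gamma–exponential conjugacy: posterior shape = α + n, posterior rate = β + Σtᵢ.
So α = 13 − 3 = 10 and β = 95 − 76 = 19.

Gamma(shape=10, rate=19)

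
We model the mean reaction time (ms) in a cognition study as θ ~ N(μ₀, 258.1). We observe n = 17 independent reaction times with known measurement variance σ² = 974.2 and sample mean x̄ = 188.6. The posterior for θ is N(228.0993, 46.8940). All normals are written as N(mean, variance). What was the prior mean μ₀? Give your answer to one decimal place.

μ₀ = 406.0

With known observation variance, the Normal–Normal posterior has precision τ_n = τ₀ + n/σ² and mean μ_n = (τ₀μ₀ + (n/σ²)x̄)/τ_n.
Here τ₀ = 1/258.1 = 0.003874 and τ_data = 17/974.2 = 0.017450, so τ_n = 0.021324.
Rearranging for μ₀: μ₀ = (μ_n·τ_n − τ_data·x̄)/τ₀ = (228.0993·0.021324 − 0.017450·188.6) / 0.003874 = 1.572919/0.003874 ≈ 406.0.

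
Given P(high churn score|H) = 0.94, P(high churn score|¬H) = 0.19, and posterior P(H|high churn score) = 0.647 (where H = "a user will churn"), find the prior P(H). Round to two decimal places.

P(H) = 0.27

Bayes' rule in odds form gives O(H|E) = O(H)·[P(E|H)/P(E|¬H)], hence O(H) = O(H|E)/LR.
Posterior odds = 0.647/(1−0.647) = 1.8329. LR = 0.94/0.19 = 4.9474.
Prior odds = 1.8329/4.9474 = 0.3705, so P(H) = 0.3705/(1+0.3705) ≈ 0.27.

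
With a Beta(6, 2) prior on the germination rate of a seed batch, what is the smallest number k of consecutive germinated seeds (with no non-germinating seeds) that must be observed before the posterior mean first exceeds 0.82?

k = 4

After k germinated seeds and 0 non-germinating seeds the posterior is Beta(6+k, 2), with mean (6+k)/(6+2+k).
Set (6+k)/(8+k) > 0.82 and solve: k > (0.82·8 − 6)/(1 − 0.82) = 3.111.
The smallest integer exceeding 3.111 is 4, and checking k=4: (10)/(12) = 0.8333 > 0.82.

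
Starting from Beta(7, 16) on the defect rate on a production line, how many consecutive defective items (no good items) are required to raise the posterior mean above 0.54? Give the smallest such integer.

After k defective items and 0 good items the posterior is Beta(7+k, 16), with mean (7+k)/(7+16+k).
Set (7+k)/(23+k) > 0.54 and solve: k > (0.54·23 − 7)/(1 − 0.54) = 11.783.
The smallest integer exceeding 11.783 is 12.

k = 12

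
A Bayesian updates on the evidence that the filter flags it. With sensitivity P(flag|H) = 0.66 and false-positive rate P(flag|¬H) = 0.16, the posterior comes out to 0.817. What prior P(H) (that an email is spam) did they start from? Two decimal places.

P(H) = 0.52

Bayes' rule in odds form gives O(H|E) = O(H)·[P(E|H)/P(E|¬H)], hence O(H) = O(H|E)/LR.
Posterior odds = 0.817/(1−0.817) = 4.4645. LR = 0.66/0.16 = 4.1250.
Prior odds = 4.4645/4.1250 = 1.0823, so P(H) = 1.0823/(1+1.0823) ≈ 0.52.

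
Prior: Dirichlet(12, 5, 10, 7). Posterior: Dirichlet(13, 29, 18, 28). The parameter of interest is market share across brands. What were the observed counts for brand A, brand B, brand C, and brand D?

counts (1, 24, 8, 21)

For a Dirichlet(α) prior with multinomial counts c, the posterior is Dirichlet(α + c) componentwise.
Counts are posterior − prior componentwise: 13−12=1, 29−5=24, 18−10=8, 28−7=21.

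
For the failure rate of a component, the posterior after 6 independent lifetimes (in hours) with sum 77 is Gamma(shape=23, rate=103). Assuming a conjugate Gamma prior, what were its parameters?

Gamma(shape=17, rate=26)

Gamma–exponential conjugacy: posterior shape = α + n, posterior rate = β + Σtᵢ.
So α = 23 − 6 = 17 and β = 103 − 77 = 26.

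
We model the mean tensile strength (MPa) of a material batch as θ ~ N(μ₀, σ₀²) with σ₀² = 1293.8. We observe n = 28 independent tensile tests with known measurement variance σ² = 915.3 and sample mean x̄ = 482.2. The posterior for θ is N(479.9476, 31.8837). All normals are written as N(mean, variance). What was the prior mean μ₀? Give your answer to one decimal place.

μ₀ = 390.8

With known observation variance, the Normal–Normal posterior has precision τ_n = τ₀ + n/σ² and mean μ_n = (τ₀μ₀ + (n/σ²)x̄)/τ_n.
Here τ₀ = 1/1293.8 = 0.000773 and τ_data = 28/915.3 = 0.030591, so τ_n = 0.031364.
Rearranging for μ₀: μ₀ = (μ_n·τ_n − τ_data·x̄)/τ₀ = (479.9476·0.031364 − 0.030591·482.2) / 0.000773 = 0.302096/0.000773 ≈ 390.8.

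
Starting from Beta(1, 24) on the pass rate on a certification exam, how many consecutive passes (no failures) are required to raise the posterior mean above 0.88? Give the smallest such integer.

After k passes and 0 failures the posterior is Beta(1+k, 24), with mean (1+k)/(1+24+k).
Set (1+k)/(25+k) > 0.88 and solve: k > (0.88·25 − 1)/(1 − 0.88) = 175.000.
The smallest integer exceeding 175.000 is 176, and checking k=176: (177)/(201) = 0.8806 > 0.88.

k = 176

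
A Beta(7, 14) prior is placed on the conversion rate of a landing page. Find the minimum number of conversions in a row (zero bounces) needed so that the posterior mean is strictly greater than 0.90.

k = 120

After k conversions and 0 bounces the posterior is Beta(7+k, 14), with mean (7+k)/(7+14+k).
Set (7+k)/(21+k) > 0.90 and solve: k > (0.90·21 − 7)/(1 − 0.90) = 119.000.
The smallest integer exceeding 119.000 is 120.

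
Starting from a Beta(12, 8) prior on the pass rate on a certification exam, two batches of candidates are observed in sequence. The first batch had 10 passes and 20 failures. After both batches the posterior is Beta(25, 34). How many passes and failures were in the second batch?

Because Beta–binomial updating is additive in the counts, the combined data contributed (α_post−α_prior, β_post−β_prior) successes and failures.
Total across both batches: 25−12=13 passes, 34−8=26 failures.
Subtract the first batch: 13−10=3 passes and 26−20=6 failures.

3 passes and 6 failures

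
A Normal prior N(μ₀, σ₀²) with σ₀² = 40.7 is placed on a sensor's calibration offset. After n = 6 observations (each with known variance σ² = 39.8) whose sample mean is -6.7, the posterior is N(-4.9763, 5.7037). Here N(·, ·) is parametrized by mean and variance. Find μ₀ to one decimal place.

μ₀ = 5.6

The posterior mean is a precision-weighted average: μ_n = (τ₀μ₀ + τ_data·x̄)/(τ₀+τ_data), with τ₀=1/σ₀² and τ_data=n/σ².
Here τ₀ = 1/40.7 = 0.024570 and τ_data = 6/39.8 = 0.150754, so τ_n = 0.175324.
Rearranging for μ₀: μ₀ = (μ_n·τ_n − τ_data·x̄)/τ₀ = (-4.9763·0.175324 − 0.150754·-6.7) / 0.024570 = 0.137587/0.024570 ≈ 5.6.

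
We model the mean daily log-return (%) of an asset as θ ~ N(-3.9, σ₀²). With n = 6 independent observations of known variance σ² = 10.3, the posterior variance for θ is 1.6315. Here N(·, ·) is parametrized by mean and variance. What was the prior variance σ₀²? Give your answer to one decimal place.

σ₀² = 32.9

Posterior precision equals prior precision plus data precision: 1/σ_n² = 1/σ₀² + n/σ².
So 1/σ₀² = 1/1.6315 − 6/10.3 = 0.612933 − 0.582524 = 0.030409.
Hence σ₀² = 1/0.030409 ≈ 32.9.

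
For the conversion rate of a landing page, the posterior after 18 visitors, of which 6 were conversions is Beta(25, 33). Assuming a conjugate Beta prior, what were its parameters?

Beta(19, 21)

A Beta(α, β) prior with s successes and f failures in binomial data gives a Beta(α+s, β+f) posterior.
Subtract the data counts: 25−6=19, 33−12=21.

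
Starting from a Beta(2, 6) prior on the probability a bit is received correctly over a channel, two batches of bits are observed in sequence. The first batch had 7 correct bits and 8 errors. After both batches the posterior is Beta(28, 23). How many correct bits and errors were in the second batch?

19 correct bits and 9 errors

Sequential conjugate updates are equivalent to a single update on the pooled data, so total successes = posterior α − prior α and total failures = posterior β − prior β.
Total across both batches: 28−2=26 correct bits, 23−6=17 errors.
Subtract the first batch: 26−7=19 correct bits and 17−8=9 errors.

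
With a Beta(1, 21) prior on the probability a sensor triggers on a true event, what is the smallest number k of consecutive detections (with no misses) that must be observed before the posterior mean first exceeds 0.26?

After k detections and 0 misses the posterior is Beta(1+k, 21), with mean (1+k)/(1+21+k).
Set (1+k)/(22+k) > 0.26 and solve: k > (0.26·22 − 1)/(1 − 0.26) = 6.378.
The smallest integer exceeding 6.378 is 7, and checking k=7: (8)/(29) = 0.2759 > 0.26.

k = 7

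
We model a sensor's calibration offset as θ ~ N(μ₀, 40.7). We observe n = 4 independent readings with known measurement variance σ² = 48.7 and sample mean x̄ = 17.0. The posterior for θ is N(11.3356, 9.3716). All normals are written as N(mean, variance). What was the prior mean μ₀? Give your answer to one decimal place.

The posterior mean is a precision-weighted average: μ_n = (τ₀μ₀ + τ_data·x̄)/(τ₀+τ_data), with τ₀=1/σ₀² and τ_data=n/σ².
Here τ₀ = 1/40.7 = 0.024570 and τ_data = 4/48.7 = 0.082136, so τ_n = 0.106706.
Rearranging for μ₀: μ₀ = (μ_n·τ_n − τ_data·x̄)/τ₀ = (11.3356·0.106706 − 0.082136·17.0) / 0.024570 = -0.186735/0.024570 ≈ -7.6.

μ₀ = -7.6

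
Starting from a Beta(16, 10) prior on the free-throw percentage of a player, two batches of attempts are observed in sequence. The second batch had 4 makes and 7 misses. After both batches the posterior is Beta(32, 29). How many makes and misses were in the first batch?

Because Beta–binomial updating is additive in the counts, the combined data contributed (α_post−α_prior, β_post−β_prior) successes and failures.
Total across both batches: 32−16=16 makes, 29−10=19 misses.
Subtract the second batch: 16−4=12 makes and 19−7=12 misses.

12 makes and 12 misses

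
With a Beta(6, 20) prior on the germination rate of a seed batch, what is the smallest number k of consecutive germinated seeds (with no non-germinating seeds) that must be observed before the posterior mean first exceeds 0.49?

k = 14

After k germinated seeds and 0 non-germinating seeds the posterior is Beta(6+k, 20), with mean (6+k)/(6+20+k).
Set (6+k)/(26+k) > 0.49 and solve: k > (0.49·26 − 6)/(1 − 0.49) = 13.216.
The smallest integer exceeding 13.216 is 14, and checking k=14: (20)/(40) = 0.5000 > 0.49.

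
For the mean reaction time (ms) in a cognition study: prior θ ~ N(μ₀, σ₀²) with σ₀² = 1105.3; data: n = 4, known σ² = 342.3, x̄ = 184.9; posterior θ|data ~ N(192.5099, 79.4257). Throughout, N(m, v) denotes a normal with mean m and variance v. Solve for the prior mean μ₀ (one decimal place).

μ₀ = 290.8

The posterior mean is a precision-weighted average: μ_n = (τ₀μ₀ + τ_data·x̄)/(τ₀+τ_data), with τ₀=1/σ₀² and τ_data=n/σ².
Here τ₀ = 1/1105.3 = 0.000905 and τ_data = 4/342.3 = 0.011686, so τ_n = 0.012591.
Rearranging for μ₀: μ₀ = (μ_n·τ_n − τ_data·x̄)/τ₀ = (192.5099·0.012591 − 0.011686·184.9) / 0.000905 = 0.263151/0.000905 ≈ 290.8.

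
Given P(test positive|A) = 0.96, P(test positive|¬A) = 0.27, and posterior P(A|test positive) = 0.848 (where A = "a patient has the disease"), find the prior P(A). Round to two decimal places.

P(A) = 0.61

In odds form, posterior odds = prior odds × likelihood ratio, so prior odds = posterior odds ÷ LR.
Posterior odds = 0.848/(1−0.848) = 5.5789. LR = 0.96/0.27 = 3.5556.
Prior odds = 5.5789/3.5556 = 1.5690, so P(A) = 1.5690/(1+1.5690) ≈ 0.61.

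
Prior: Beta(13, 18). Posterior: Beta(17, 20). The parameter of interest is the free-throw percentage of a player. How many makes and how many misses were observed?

4 makes and 2 misses

Under Beta–binomial conjugacy the posterior parameters are (a+s, b+f).
So s = 17 − 13 = 4 and f = 20 − 18 = 2.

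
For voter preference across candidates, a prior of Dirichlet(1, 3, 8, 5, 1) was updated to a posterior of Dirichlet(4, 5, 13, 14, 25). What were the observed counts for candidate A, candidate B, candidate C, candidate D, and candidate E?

For a Dirichlet(α) prior with multinomial counts c, the posterior is Dirichlet(α + c) componentwise.
Counts are posterior − prior componentwise: 4−1=3, 5−3=2, 13−8=5, 14−5=9, 25−1=24.

counts (3, 2, 5, 9, 24)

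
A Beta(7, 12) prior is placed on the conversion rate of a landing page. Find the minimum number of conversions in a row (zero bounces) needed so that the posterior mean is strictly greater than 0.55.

After k conversions and 0 bounces the posterior is Beta(7+k, 12), with mean (7+k)/(7+12+k).
Set (7+k)/(19+k) > 0.55 and solve: k > (0.55·19 − 7)/(1 − 0.55) = 7.667.
The smallest integer exceeding 7.667 is 8.

k = 8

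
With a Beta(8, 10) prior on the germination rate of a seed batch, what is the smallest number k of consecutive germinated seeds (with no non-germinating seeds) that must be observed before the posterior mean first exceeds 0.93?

After k germinated seeds and 0 non-germinating seeds the posterior is Beta(8+k, 10), with mean (8+k)/(8+10+k).
Set (8+k)/(18+k) > 0.93 and solve: k > (0.93·18 − 8)/(1 − 0.93) = 124.857.
The smallest integer exceeding 124.857 is 125, and checking k=125: (133)/(143) = 0.9301 > 0.93.

k = 125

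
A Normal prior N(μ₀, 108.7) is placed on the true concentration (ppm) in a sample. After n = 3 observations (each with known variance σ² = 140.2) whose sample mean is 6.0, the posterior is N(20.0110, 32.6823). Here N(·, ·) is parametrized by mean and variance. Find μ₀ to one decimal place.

μ₀ = 52.6

With known observation variance, the Normal–Normal posterior has precision τ_n = τ₀ + n/σ² and mean μ_n = (τ₀μ₀ + (n/σ²)x̄)/τ_n.
Here τ₀ = 1/108.7 = 0.009200 and τ_data = 3/140.2 = 0.021398, so τ_n = 0.030598.
Rearranging for μ₀: μ₀ = (μ_n·τ_n − τ_data·x̄)/τ₀ = (20.0110·0.030598 − 0.021398·6.0) / 0.009200 = 0.483909/0.009200 ≈ 52.6.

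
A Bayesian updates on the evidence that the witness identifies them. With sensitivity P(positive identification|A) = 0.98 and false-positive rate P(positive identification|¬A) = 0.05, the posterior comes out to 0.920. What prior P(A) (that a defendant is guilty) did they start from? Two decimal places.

Bayes' rule in odds form gives O(A|E) = O(A)·[P(E|A)/P(E|¬A)], hence O(A) = O(A|E)/LR.
Posterior odds = 0.920/(1−0.920) = 11.5000. LR = 0.98/0.05 = 19.6000.
Prior odds = 11.5000/19.6000 = 0.5867, so P(A) = 0.5867/(1+0.5867) ≈ 0.37.

P(A) = 0.37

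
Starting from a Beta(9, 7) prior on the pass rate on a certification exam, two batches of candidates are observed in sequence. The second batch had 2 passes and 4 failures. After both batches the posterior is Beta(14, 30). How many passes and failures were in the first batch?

3 passes and 19 failures

Sequential conjugate updates are equivalent to a single update on the pooled data, so total successes = posterior α − prior α and total failures = posterior β − prior β.
Total across both batches: 14−9=5 passes, 30−7=23 failures.
Subtract the second batch: 5−2=3 passes and 23−4=19 failures.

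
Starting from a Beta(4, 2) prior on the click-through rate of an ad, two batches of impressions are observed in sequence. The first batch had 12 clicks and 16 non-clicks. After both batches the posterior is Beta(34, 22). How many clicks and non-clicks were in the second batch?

18 clicks and 4 non-clicks

Sequential conjugate updates are equivalent to a single update on the pooled data, so total successes = posterior α − prior α and total failures = posterior β − prior β.
Total across both batches: 34−4=30 clicks, 22−2=20 non-clicks.
Subtract the first batch: 30−12=18 clicks and 20−16=4 non-clicks.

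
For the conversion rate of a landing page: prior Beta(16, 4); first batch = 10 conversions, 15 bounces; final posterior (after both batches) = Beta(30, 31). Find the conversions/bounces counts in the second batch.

4 conversions and 12 bounces

Sequential conjugate updates are equivalent to a single update on the pooled data, so total successes = posterior α − prior α and total failures = posterior β − prior β.
Total across both batches: 30−16=14 conversions, 31−4=27 bounces.
Subtract the first batch: 14−10=4 conversions and 27−15=12 bounces.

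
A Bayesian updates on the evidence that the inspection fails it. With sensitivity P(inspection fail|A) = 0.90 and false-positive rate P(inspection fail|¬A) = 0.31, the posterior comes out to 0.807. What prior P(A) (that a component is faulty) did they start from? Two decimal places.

P(A) = 0.59

Bayes' rule in odds form gives O(A|E) = O(A)·[P(E|A)/P(E|¬A)], hence O(A) = O(A|E)/LR.
Posterior odds = 0.807/(1−0.807) = 4.1813. LR = 0.90/0.31 = 2.9032.
Prior odds = 4.1813/2.9032 = 1.4402, so P(A) = 1.4402/(1+1.4402) ≈ 0.59.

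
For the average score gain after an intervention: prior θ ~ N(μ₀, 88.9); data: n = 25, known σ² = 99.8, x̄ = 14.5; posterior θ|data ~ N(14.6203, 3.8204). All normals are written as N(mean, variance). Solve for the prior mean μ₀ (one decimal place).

The posterior mean is a precision-weighted average: μ_n = (τ₀μ₀ + τ_data·x̄)/(τ₀+τ_data), with τ₀=1/σ₀² and τ_data=n/σ².
Here τ₀ = 1/88.9 = 0.011249 and τ_data = 25/99.8 = 0.250501, so τ_n = 0.261750.
Rearranging for μ₀: μ₀ = (μ_n·τ_n − τ_data·x̄)/τ₀ = (14.6203·0.261750 − 0.250501·14.5) / 0.011249 = 0.194599/0.011249 ≈ 17.3.

μ₀ = 17.3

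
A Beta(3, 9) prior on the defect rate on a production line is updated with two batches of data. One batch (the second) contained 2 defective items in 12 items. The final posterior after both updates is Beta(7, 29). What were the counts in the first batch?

2 defective items and 10 good items

Because Beta–binomial updating is additive in the counts, the combined data contributed (α_post−α_prior, β_post−β_prior) successes and failures.
Total across both batches: 7−3=4 defective items, 29−9=20 good items.
Subtract the second batch: 4−2=2 defective items and 20−10=10 good items.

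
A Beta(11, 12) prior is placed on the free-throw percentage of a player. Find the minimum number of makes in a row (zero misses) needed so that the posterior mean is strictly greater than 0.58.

After k makes and 0 misses the posterior is Beta(11+k, 12), with mean (11+k)/(11+12+k).
Set (11+k)/(23+k) > 0.58 and solve: k > (0.58·23 − 11)/(1 − 0.58) = 5.571.
The smallest integer exceeding 5.571 is 6.

k = 6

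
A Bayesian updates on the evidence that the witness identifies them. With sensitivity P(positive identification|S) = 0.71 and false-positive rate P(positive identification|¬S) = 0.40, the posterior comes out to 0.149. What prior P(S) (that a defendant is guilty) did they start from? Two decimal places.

P(S) = 0.09

Bayes' rule in odds form gives O(S|E) = O(S)·[P(E|S)/P(E|¬S)], hence O(S) = O(S|E)/LR.
Posterior odds = 0.149/(1−0.149) = 0.1751. LR = 0.71/0.40 = 1.7750.
Prior odds = 0.1751/1.7750 = 0.0986, so P(S) = 0.0986/(1+0.0986) ≈ 0.09.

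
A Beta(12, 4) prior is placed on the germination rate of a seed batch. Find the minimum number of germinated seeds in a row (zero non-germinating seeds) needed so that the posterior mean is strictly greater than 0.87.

After k germinated seeds and 0 non-germinating seeds the posterior is Beta(12+k, 4), with mean (12+k)/(12+4+k).
Set (12+k)/(16+k) > 0.87 and solve: k > (0.87·16 − 12)/(1 − 0.87) = 14.769.
The smallest integer exceeding 14.769 is 15, and checking k=15: (27)/(31) = 0.8710 > 0.87.

k = 15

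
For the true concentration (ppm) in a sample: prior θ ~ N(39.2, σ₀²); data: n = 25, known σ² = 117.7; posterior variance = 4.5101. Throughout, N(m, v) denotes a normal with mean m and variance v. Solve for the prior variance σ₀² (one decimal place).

Posterior precision equals prior precision plus data precision: 1/σ_n² = 1/σ₀² + n/σ².
So 1/σ₀² = 1/4.5101 − 25/117.7 = 0.221725 − 0.212404 = 0.009321.
Hence σ₀² = 1/0.009321 ≈ 107.3.

σ₀² = 107.3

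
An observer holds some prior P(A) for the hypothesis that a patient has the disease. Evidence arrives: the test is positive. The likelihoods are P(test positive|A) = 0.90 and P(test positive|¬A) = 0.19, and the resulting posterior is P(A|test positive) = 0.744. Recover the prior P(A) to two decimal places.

P(A) = 0.38

In odds form, posterior odds = prior odds × likelihood ratio, so prior odds = posterior odds ÷ LR.
Posterior odds = 0.744/(1−0.744) = 2.9062. LR = 0.90/0.19 = 4.7368.
Prior odds = 2.9062/4.7368 = 0.6135, so P(A) = 0.6135/(1+0.6135) ≈ 0.38.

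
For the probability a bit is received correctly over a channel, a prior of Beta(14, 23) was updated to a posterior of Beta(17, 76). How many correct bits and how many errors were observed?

Under Beta–binomial conjugacy the posterior parameters are (α+s, β+f).
So s = 17 − 14 = 3 and f = 76 − 23 = 53.

3 correct bits and 53 errors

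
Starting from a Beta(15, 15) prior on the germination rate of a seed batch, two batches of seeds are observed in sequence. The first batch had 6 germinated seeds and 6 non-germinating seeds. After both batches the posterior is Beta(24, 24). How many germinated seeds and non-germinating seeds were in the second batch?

Because Beta–binomial updating is additive in the counts, the combined data contributed (α_post−α_prior, β_post−β_prior) successes and failures.
Total across both batches: 24−15=9 germinated seeds, 24−15=9 non-germinating seeds.
Subtract the first batch: 9−6=3 germinated seeds and 9−6=3 non-germinating seeds.

3 germinated seeds and 3 non-germinating seeds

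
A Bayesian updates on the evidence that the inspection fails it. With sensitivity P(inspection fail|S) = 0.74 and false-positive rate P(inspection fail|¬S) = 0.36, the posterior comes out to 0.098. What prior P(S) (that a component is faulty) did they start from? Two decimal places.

P(S) = 0.05

In odds form, posterior odds = prior odds × likelihood ratio, so prior odds = posterior odds ÷ LR.
Posterior odds = 0.098/(1−0.098) = 0.1086. LR = 0.74/0.36 = 2.0556.
Prior odds = 0.1086/2.0556 = 0.0528, so P(S) = 0.0528/(1+0.0528) ≈ 0.05.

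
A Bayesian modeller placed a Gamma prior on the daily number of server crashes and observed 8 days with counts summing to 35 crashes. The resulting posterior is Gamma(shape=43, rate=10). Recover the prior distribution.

Gamma–Poisson conjugacy: posterior shape = α + Σxᵢ, posterior rate = β + n.
So α = 43 − 35 = 8 and β = 10 − 8 = 2.

Gamma(shape=8, rate=2)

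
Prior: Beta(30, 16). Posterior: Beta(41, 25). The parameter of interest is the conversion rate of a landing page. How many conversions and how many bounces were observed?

11 conversions and 9 bounces

Under Beta–binomial conjugacy the posterior parameters are (a+s, b+f).
So s = 41 − 30 = 11 and f = 25 − 16 = 9.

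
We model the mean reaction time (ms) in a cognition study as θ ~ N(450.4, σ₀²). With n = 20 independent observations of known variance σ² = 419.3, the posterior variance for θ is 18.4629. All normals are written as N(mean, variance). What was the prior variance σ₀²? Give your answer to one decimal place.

σ₀² = 154.7

For the Normal–Normal model with known σ², precisions add: τ_n = τ₀ + n/σ².
So 1/σ₀² = 1/18.4629 − 20/419.3 = 0.054163 − 0.047699 = 0.006464.
Hence σ₀² = 1/0.006464 ≈ 154.7.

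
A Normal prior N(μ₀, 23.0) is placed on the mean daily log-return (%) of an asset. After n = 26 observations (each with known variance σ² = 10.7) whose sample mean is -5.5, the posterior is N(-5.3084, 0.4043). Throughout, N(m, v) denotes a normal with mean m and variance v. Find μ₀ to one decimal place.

With known observation variance, the Normal–Normal posterior has precision τ_n = τ₀ + n/σ² and mean μ_n = (τ₀μ₀ + (n/σ²)x̄)/τ_n.
Here τ₀ = 1/23.0 = 0.043478 and τ_data = 26/10.7 = 2.429907, so τ_n = 2.473385.
Rearranging for μ₀: μ₀ = (μ_n·τ_n − τ_data·x̄)/τ₀ = (-5.3084·2.473385 − 2.429907·-5.5) / 0.043478 = 0.234772/0.043478 ≈ 5.4.

μ₀ = 5.4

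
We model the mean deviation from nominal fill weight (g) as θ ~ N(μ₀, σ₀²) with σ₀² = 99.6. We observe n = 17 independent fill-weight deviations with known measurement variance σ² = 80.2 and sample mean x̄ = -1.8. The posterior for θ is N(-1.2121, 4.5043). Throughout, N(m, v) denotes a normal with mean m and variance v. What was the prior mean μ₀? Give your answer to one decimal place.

With known observation variance, the Normal–Normal posterior has precision τ_n = τ₀ + n/σ² and mean μ_n = (τ₀μ₀ + (n/σ²)x̄)/τ_n.
Here τ₀ = 1/99.6 = 0.010040 and τ_data = 17/80.2 = 0.211970, so τ_n = 0.222010.
Rearranging for μ₀: μ₀ = (μ_n·τ_n − τ_data·x̄)/τ₀ = (-1.2121·0.222010 − 0.211970·-1.8) / 0.010040 = 0.112448/0.010040 ≈ 11.2.

μ₀ = 11.2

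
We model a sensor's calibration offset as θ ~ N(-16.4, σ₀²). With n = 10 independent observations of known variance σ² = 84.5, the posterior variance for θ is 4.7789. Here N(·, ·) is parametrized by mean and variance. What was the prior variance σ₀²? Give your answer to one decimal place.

Posterior precision equals prior precision plus data precision: 1/σ_n² = 1/σ₀² + n/σ².
So 1/σ₀² = 1/4.7789 − 10/84.5 = 0.209253 − 0.118343 = 0.090910.
Hence σ₀² = 1/0.090910 ≈ 11.0.

σ₀² = 11.0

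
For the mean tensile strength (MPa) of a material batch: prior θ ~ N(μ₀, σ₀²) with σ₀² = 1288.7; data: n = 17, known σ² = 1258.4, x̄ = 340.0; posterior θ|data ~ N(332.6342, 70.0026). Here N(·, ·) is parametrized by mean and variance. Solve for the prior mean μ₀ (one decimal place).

The posterior mean is a precision-weighted average: μ_n = (τ₀μ₀ + τ_data·x̄)/(τ₀+τ_data), with τ₀=1/σ₀² and τ_data=n/σ².
Here τ₀ = 1/1288.7 = 0.000776 and τ_data = 17/1258.4 = 0.013509, so τ_n = 0.014285.
Rearranging for μ₀: μ₀ = (μ_n·τ_n − τ_data·x̄)/τ₀ = (332.6342·0.014285 − 0.013509·340.0) / 0.000776 = 0.158620/0.000776 ≈ 204.4.

μ₀ = 204.4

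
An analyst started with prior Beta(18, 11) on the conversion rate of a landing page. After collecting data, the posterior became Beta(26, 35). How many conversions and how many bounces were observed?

8 conversions and 24 bounces

A Beta(a, b) prior with s successes and f failures in binomial data gives a Beta(a+s, b+f) posterior.
Match parameters: s=26−18=8, f=35−11=24.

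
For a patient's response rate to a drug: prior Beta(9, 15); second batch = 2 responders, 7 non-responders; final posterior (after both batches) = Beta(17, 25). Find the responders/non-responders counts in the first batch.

Sequential conjugate updates are equivalent to a single update on the pooled data, so total successes = posterior α − prior α and total failures = posterior β − prior β.
Total across both batches: 17−9=8 responders, 25−15=10 non-responders.
Subtract the second batch: 8−2=6 responders and 10−7=3 non-responders.

6 responders and 3 non-responders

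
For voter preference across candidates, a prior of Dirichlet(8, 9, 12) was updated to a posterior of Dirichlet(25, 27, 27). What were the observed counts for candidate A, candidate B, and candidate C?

counts (17, 18, 15)

For a Dirichlet(α) prior with multinomial counts c, the posterior is Dirichlet(α + c) componentwise.
Counts are posterior − prior componentwise: 25−8=17, 27−9=18, 27−12=15.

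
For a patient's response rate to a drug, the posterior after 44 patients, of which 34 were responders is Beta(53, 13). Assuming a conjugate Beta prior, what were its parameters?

Beta(19, 3)

Beta is conjugate to the binomial likelihood: posterior = Beta(α+s, β+f).
So α = 53 − 34 = 19 and β = 13 − 10 = 3.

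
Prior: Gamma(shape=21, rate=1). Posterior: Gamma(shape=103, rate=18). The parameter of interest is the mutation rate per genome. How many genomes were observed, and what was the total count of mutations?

n = 17 genomes with total 82 mutations

A Gamma(α, β) prior (rate parametrization) on a Poisson rate with n observations summing to S gives posterior Gamma(α+S, β+n).
Matching: Σxᵢ = 103 − 21 = 82 and n = 18 − 1 = 17.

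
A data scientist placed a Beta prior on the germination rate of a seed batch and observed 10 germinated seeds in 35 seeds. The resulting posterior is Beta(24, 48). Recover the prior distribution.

Beta(14, 23)

Beta is conjugate to the binomial likelihood: posterior = Beta(α+s, β+f).
Subtract the data counts: 24−10=14, 48−25=23.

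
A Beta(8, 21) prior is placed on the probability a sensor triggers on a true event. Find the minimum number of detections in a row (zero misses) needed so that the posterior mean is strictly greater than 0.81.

k = 82

After k detections and 0 misses the posterior is Beta(8+k, 21), with mean (8+k)/(8+21+k).
Set (8+k)/(29+k) > 0.81 and solve: k > (0.81·29 − 8)/(1 − 0.81) = 81.526.
The smallest integer exceeding 81.526 is 82, and checking k=82: (90)/(111) = 0.8108 > 0.81.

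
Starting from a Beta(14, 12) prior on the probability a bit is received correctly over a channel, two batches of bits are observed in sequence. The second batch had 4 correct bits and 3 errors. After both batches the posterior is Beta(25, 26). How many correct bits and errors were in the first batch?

7 correct bits and 11 errors

Because Beta–binomial updating is additive in the counts, the combined data contributed (α_post−α_prior, β_post−β_prior) successes and failures.
Total across both batches: 25−14=11 correct bits, 26−12=14 errors.
Subtract the second batch: 11−4=7 correct bits and 14−3=11 errors.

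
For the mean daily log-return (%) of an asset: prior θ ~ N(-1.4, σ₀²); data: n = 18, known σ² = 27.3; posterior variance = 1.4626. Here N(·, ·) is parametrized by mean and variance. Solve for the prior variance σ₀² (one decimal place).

For the Normal–Normal model with known σ², precisions add: τ_n = τ₀ + n/σ².
So 1/σ₀² = 1/1.4626 − 18/27.3 = 0.683714 − 0.659341 = 0.024373.
Hence σ₀² = 1/0.024373 ≈ 41.0.

σ₀² = 41.0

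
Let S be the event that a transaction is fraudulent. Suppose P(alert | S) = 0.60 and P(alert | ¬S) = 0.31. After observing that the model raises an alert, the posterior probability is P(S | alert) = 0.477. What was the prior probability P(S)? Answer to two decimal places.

P(S) = 0.32

Bayes' rule in odds form gives O(S|E) = O(S)·[P(E|S)/P(E|¬S)], hence O(S) = O(S|E)/LR.
Posterior odds = 0.477/(1−0.477) = 0.9120. LR = 0.60/0.31 = 1.9355.
Prior odds = 0.9120/1.9355 = 0.4712, so P(S) = 0.4712/(1+0.4712) ≈ 0.32.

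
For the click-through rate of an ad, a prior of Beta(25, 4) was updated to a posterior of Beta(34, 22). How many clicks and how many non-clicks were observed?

Under Beta–binomial conjugacy the posterior parameters are (a+s, b+f).
So s = 34 − 25 = 9 and f = 22 − 4 = 18.

9 clicks and 18 non-clicks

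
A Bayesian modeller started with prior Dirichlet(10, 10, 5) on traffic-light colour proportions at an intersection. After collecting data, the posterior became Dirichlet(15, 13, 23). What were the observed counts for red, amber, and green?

counts (5, 3, 18)

For a Dirichlet(α) prior with multinomial counts c, the posterior is Dirichlet(α + c) componentwise.
Counts are posterior − prior componentwise: 15−10=5, 13−10=3, 23−5=18.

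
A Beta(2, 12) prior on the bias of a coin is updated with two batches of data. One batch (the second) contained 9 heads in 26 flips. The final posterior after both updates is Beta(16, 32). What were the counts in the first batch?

5 heads and 3 tails

Sequential conjugate updates are equivalent to a single update on the pooled data, so total successes = posterior α − prior α and total failures = posterior β − prior β.
Total across both batches: 16−2=14 heads, 32−12=20 tails.
Subtract the second batch: 14−9=5 heads and 20−17=3 tails.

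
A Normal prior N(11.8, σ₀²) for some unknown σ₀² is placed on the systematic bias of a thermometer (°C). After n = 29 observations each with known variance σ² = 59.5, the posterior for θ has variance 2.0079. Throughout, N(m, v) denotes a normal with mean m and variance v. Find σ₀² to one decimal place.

σ₀² = 94.0

Posterior precision equals prior precision plus data precision: 1/σ_n² = 1/σ₀² + n/σ².
So 1/σ₀² = 1/2.0079 − 29/59.5 = 0.498033 − 0.487395 = 0.010638.
Hence σ₀² = 1/0.010638 ≈ 94.0.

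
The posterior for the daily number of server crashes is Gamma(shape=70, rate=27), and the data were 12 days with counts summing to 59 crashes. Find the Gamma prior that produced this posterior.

A Gamma(α, β) prior (rate parametrization) on a Poisson rate with n observations summing to S gives posterior Gamma(α+S, β+n).
So α = 70 − 59 = 11 and β = 27 − 12 = 15.

Gamma(shape=11, rate=15)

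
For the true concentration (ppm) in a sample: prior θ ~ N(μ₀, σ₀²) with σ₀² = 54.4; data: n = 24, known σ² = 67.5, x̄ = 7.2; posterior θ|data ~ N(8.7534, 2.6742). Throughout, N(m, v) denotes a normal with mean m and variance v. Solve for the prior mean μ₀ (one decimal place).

μ₀ = 38.8

The posterior mean is a precision-weighted average: μ_n = (τ₀μ₀ + τ_data·x̄)/(τ₀+τ_data), with τ₀=1/σ₀² and τ_data=n/σ².
Here τ₀ = 1/54.4 = 0.018382 and τ_data = 24/67.5 = 0.355556, so τ_n = 0.373938.
Rearranging for μ₀: μ₀ = (μ_n·τ_n − τ_data·x̄)/τ₀ = (8.7534·0.373938 − 0.355556·7.2) / 0.018382 = 0.713226/0.018382 ≈ 38.8.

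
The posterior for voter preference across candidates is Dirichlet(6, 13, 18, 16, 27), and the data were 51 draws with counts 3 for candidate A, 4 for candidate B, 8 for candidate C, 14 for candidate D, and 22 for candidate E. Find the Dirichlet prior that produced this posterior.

Dirichlet(3, 9, 10, 2, 5)

For a Dirichlet(α) prior with multinomial counts c, the posterior is Dirichlet(α + c) componentwise.
Subtract each count from the matching posterior parameter: 6−3=3, 13−4=9, 18−8=10, 16−14=2, 27−22=5.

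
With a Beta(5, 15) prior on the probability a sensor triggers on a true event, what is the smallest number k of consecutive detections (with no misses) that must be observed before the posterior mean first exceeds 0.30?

After k detections and 0 misses the posterior is Beta(5+k, 15), with mean (5+k)/(5+15+k).
Set (5+k)/(20+k) > 0.30 and solve: k > (0.30·20 − 5)/(1 − 0.30) = 1.429.
The smallest integer exceeding 1.429 is 2, and checking k=2: (7)/(22) = 0.3182 > 0.30.

k = 2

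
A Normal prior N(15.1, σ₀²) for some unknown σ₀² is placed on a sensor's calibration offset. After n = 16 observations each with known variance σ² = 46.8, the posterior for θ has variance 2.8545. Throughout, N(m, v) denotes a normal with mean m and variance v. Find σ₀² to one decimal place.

σ₀² = 118.4

Posterior precision equals prior precision plus data precision: 1/σ_n² = 1/σ₀² + n/σ².
So 1/σ₀² = 1/2.8545 − 16/46.8 = 0.350324 − 0.341880 = 0.008444.
Hence σ₀² = 1/0.008444 ≈ 118.4.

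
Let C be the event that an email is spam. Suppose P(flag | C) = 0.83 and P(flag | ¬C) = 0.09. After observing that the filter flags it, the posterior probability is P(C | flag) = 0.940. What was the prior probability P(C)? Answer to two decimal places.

In odds form, posterior odds = prior odds × likelihood ratio, so prior odds = posterior odds ÷ LR.
Posterior odds = 0.940/(1−0.940) = 15.6667. LR = 0.83/0.09 = 9.2222.
Prior odds = 15.6667/9.2222 = 1.6988, so P(C) = 1.6988/(1+1.6988) ≈ 0.63.

P(C) = 0.63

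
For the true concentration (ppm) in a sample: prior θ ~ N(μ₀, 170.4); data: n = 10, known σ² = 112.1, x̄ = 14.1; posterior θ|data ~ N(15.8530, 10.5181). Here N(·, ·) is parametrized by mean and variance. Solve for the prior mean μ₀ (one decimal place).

With known observation variance, the Normal–Normal posterior has precision τ_n = τ₀ + n/σ² and mean μ_n = (τ₀μ₀ + (n/σ²)x̄)/τ_n.
Here τ₀ = 1/170.4 = 0.005869 and τ_data = 10/112.1 = 0.089206, so τ_n = 0.095075.
Rearranging for μ₀: μ₀ = (μ_n·τ_n − τ_data·x̄)/τ₀ = (15.8530·0.095075 − 0.089206·14.1) / 0.005869 = 0.249419/0.005869 ≈ 42.5.

μ₀ = 42.5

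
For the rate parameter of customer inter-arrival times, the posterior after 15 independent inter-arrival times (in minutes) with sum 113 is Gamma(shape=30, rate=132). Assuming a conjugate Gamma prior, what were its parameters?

Gamma(shape=15, rate=19)

For an exponential likelihood with a Gamma(α, β) prior on the rate, n observations with total T give posterior Gamma(α+n, β+T).
So α = 30 − 15 = 15 and β = 132 − 113 = 19.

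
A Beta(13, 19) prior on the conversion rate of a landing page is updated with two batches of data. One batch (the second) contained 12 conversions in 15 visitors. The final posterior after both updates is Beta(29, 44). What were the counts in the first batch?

4 conversions and 22 bounces

Because Beta–binomial updating is additive in the counts, the combined data contributed (α_post−α_prior, β_post−β_prior) successes and failures.
Total across both batches: 29−13=16 conversions, 44−19=25 bounces.
Subtract the second batch: 16−12=4 conversions and 25−3=22 bounces.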